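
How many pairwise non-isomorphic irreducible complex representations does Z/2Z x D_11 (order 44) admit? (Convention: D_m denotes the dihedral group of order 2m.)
14

Reasoning: The number of irreducible complex representations of a finite group equals its number of conjugacy classes. For a direct product, #classes(G x H) = #classes(G) * #classes(H). Z/2Z has 2 classes (abelian), D_11 has 7 classes, so 2 * 7 = 14, so Z/2Z x D_11 (order 44) has exactly 14 irreducible complex representations.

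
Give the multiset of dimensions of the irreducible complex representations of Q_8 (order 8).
Dimensions: 1, 1, 1, 1, 2

There are 5 irreducibles (= number of conjugacy classes). Their dimensions d_i satisfy sum d_i^2 = |G| = 8: 1 + 1 + 1 + 1 + 4 = 8.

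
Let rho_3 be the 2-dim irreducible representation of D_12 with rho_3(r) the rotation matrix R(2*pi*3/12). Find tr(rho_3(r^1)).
chi_{rho_3}(r^1) = 2*cos(2*pi*3*1/12) = 0

Proof sketch: rho_3(r^1) is rotation by angle 2*pi*3*1/12, whose trace is 2*cos(2*pi*3*1/12) = 0.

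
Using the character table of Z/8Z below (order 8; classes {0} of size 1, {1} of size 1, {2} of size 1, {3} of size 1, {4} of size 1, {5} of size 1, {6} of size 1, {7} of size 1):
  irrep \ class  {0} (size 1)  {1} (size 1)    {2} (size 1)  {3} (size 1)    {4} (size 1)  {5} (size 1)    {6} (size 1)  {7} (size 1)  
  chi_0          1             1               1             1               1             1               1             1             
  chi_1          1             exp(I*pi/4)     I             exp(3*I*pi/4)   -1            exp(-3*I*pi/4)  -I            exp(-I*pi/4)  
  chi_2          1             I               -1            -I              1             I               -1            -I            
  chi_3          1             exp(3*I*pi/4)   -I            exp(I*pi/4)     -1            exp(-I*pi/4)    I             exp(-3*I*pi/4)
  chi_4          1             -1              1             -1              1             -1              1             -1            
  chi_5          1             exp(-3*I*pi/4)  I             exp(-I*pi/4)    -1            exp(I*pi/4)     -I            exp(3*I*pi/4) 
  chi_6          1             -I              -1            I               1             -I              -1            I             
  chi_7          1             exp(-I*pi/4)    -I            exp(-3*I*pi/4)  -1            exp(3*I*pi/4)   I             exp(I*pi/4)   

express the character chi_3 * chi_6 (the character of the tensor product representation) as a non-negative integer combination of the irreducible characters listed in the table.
chi_3 tensor chi_6 = chi_1 (all other irreducibles have multiplicity 0).

Explanation: The character of a tensor product is the pointwise product (chi_3 * chi_6)(C) = chi_3(C) * chi_6(C):
  {0}: (1)*(1), {1}: (exp(3*I*pi/4))*(-I), {2}: (-I)*(-1), {3}: (exp(I*pi/4))*(I), {4}: (-1)*(1), {5}: (exp(-I*pi/4))*(-I), {6}: (I)*(-1), {7}: (exp(-3*I*pi/4))*(I)
so (chi_3 * chi_6) takes values
  {0} -> 1, {1} -> -exp(-3*I*pi/4), {2} -> I, {3} -> exp(3*I*pi/4), {4} -> -1, {5} -> -exp(I*pi/4), {6} -> -I, {7} -> exp(-I*pi/4).
Now take the inner product of this character with each irreducible chi from the table, <chi_3*chi_6, chi> = (1/8) sum_C |C| (chi_3*chi_6)(C) conj(chi(C)):
  <chi_3*chi_6, chi_0> = (1/8)[1*(1)*conj(1) + 1*(-exp(-3*I*pi/4))*conj(1) + 1*(I)*conj(1) + 1*(exp(3*I*pi/4))*conj(1) + 1*(-1)*conj(1) + 1*(-exp(I*pi/4))*conj(1) + 1*(-I)*conj(1) + 1*(exp(-I*pi/4))*conj(1)]
      = (1/8)[(1) + (-exp(-3*I*pi/4)) + (I) + (exp(3*I*pi/4)) + (-1) + (-exp(I*pi/4)) + (-I) + (exp(-I*pi/4))] = 0/8 = 0
  <chi_3*chi_6, chi_1> = (1/8)[1*(1)*conj(1) + 1*(-exp(-3*I*pi/4))*conj(exp(I*pi/4)) + 1*(I)*conj(I) + 1*(exp(3*I*pi/4))*conj(exp(3*I*pi/4)) + 1*(-1)*conj(-1) + 1*(-exp(I*pi/4))*conj(exp(-3*I*pi/4)) + 1*(-I)*conj(-I) + 1*(exp(-I*pi/4))*conj(exp(-I*pi/4))]
      = (1/8)[(1) + (1) + (1) + (1) + (1) + (1) + (1) + (1)] = 8/8 = 1
  <chi_3*chi_6, chi_2> = (1/8)[1*(1)*conj(1) + 1*(-exp(-3*I*pi/4))*conj(I) + 1*(I)*conj(-1) + 1*(exp(3*I*pi/4))*conj(-I) + 1*(-1)*conj(1) + 1*(-exp(I*pi/4))*conj(I) + 1*(-I)*conj(-1) + 1*(exp(-I*pi/4))*conj(-I)]
      = (1/8)[(1) + (exp(-I*pi/4)) + (-I) + (exp(-3*I*pi/4)) + (-1) + (exp(3*I*pi/4)) + (I) + (exp(I*pi/4))] = 0/8 = 0
  <chi_3*chi_6, chi_3> = (1/8)[1*(1)*conj(1) + 1*(-exp(-3*I*pi/4))*conj(exp(3*I*pi/4)) + 1*(I)*conj(-I) + 1*(exp(3*I*pi/4))*conj(exp(I*pi/4)) + 1*(-1)*conj(-1) + 1*(-exp(I*pi/4))*conj(exp(-I*pi/4)) + 1*(-I)*conj(I) + 1*(exp(-I*pi/4))*conj(exp(-3*I*pi/4))]
      = (1/8)[(1) + (-I) + (-1) + (I) + (1) + (-I) + (-1) + (I)] = 0/8 = 0
  <chi_3*chi_6, chi_4> = (1/8)[1*(1)*conj(1) + 1*(-exp(-3*I*pi/4))*conj(-1) + 1*(I)*conj(1) + 1*(exp(3*I*pi/4))*conj(-1) + 1*(-1)*conj(1) + 1*(-exp(I*pi/4))*conj(-1) + 1*(-I)*conj(1) + 1*(exp(-I*pi/4))*conj(-1)]
      = (1/8)[(1) + (exp(-3*I*pi/4)) + (I) + (-exp(3*I*pi/4)) + (-1) + (exp(I*pi/4)) + (-I) + (-exp(-I*pi/4))] = 0/8 = 0
  <chi_3*chi_6, chi_5> = (1/8)[1*(1)*conj(1) + 1*(-exp(-3*I*pi/4))*conj(exp(-3*I*pi/4)) + 1*(I)*conj(I) + 1*(exp(3*I*pi/4))*conj(exp(-I*pi/4)) + 1*(-1)*conj(-1) + 1*(-exp(I*pi/4))*conj(exp(I*pi/4)) + 1*(-I)*conj(-I) + 1*(exp(-I*pi/4))*conj(exp(3*I*pi/4))]
      = (1/8)[(1) + (-1) + (1) + (-1) + (1) + (-1) + (1) + (-1)] = 0/8 = 0
  <chi_3*chi_6, chi_6> = (1/8)[1*(1)*conj(1) + 1*(-exp(-3*I*pi/4))*conj(-I) + 1*(I)*conj(-1) + 1*(exp(3*I*pi/4))*conj(I) + 1*(-1)*conj(1) + 1*(-exp(I*pi/4))*conj(-I) + 1*(-I)*conj(-1) + 1*(exp(-I*pi/4))*conj(I)]
      = (1/8)[(1) + (-exp(-I*pi/4)) + (-I) + (-exp(-3*I*pi/4)) + (-1) + (-exp(3*I*pi/4)) + (I) + (-exp(I*pi/4))] = 0/8 = 0
  <chi_3*chi_6, chi_7> = (1/8)[1*(1)*conj(1) + 1*(-exp(-3*I*pi/4))*conj(exp(-I*pi/4)) + 1*(I)*conj(-I) + 1*(exp(3*I*pi/4))*conj(exp(-3*I*pi/4)) + 1*(-1)*conj(-1) + 1*(-exp(I*pi/4))*conj(exp(3*I*pi/4)) + 1*(-I)*conj(I) + 1*(exp(-I*pi/4))*conj(exp(I*pi/4))]
      = (1/8)[(1) + (I) + (-1) + (-I) + (1) + (I) + (-1) + (-I)] = 0/8 = 0
(Exp terms are combined using exp(i*s)*conj(exp(i*t)) = exp(i*(s-t)), and sums of them are collapsed using the identity that for every m > 1 the m distinct m-th roots of unity sum to 0, e.g. 1 + exp(2*I*pi/3) + exp(-2*I*pi/3) = 0.)
Hence the multiplicities are chi_1: 1. Dimension check: dim(chi_3)*dim(chi_6) = 1*1 = 1 and sum (mult * dim) = 1*1 = 1.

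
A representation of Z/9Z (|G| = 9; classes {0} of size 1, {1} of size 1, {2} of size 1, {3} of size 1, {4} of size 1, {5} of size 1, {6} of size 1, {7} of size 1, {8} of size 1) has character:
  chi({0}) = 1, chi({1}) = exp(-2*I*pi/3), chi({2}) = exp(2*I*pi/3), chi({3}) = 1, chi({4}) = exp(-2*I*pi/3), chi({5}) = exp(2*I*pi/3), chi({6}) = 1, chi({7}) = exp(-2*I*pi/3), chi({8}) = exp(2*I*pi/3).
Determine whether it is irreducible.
Irreducible: <chi, chi> = 1.

Justification: <chi, chi> = (1/|G|) sum_C |C| * |chi(C)|^2 = (1/9)[1*|1|^2 + 1*|exp(-2*I*pi/3)|^2 + 1*|exp(2*I*pi/3)|^2 + 1*|1|^2 + 1*|exp(-2*I*pi/3)|^2 + 1*|exp(2*I*pi/3)|^2 + 1*|1|^2 + 1*|exp(-2*I*pi/3)|^2 + 1*|exp(2*I*pi/3)|^2]
  = (1/9)[(1) + (1) + (1) + (1) + (1) + (1) + (1) + (1) + (1)] = 9/9 = 1.
(Exp terms are combined using exp(i*s)*conj(exp(i*t)) = exp(i*(s-t)), and sums of them are collapsed using the identity that for every m > 1 the m distinct m-th roots of unity sum to 0, e.g. 1 + exp(2*I*pi/3) + exp(-2*I*pi/3) = 0.)
A character is irreducible iff <chi, chi> = 1, so this representation is irreducible.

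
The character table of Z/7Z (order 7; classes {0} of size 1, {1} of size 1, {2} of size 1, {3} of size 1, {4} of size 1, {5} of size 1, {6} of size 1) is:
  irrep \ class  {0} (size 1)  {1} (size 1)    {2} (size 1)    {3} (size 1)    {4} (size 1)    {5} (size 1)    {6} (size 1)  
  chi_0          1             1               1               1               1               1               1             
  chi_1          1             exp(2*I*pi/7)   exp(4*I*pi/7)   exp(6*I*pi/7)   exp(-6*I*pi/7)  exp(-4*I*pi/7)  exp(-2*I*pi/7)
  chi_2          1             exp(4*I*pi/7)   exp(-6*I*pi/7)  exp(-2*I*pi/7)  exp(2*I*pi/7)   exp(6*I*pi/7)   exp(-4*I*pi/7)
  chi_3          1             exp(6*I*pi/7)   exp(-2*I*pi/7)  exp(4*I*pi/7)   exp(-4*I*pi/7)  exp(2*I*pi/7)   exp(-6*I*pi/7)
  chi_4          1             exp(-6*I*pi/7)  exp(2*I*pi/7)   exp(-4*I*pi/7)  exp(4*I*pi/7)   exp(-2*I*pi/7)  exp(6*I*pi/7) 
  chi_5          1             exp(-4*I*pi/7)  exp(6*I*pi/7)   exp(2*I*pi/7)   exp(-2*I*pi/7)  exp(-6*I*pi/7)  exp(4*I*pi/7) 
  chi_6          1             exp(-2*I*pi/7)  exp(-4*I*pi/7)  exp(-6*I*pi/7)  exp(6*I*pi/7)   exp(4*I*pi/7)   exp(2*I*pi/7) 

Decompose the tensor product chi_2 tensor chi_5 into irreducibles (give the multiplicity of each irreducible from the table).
chi_2 tensor chi_5 = chi_0 (all other irreducibles have multiplicity 0).

Derivation: The character of a tensor product is the pointwise product (chi_2 * chi_5)(C) = chi_2(C) * chi_5(C):
  {0}: (1)*(1), {1}: (exp(4*I*pi/7))*(exp(-4*I*pi/7)), {2}: (exp(-6*I*pi/7))*(exp(6*I*pi/7)), {3}: (exp(-2*I*pi/7))*(exp(2*I*pi/7)), {4}: (exp(2*I*pi/7))*(exp(-2*I*pi/7)), {5}: (exp(6*I*pi/7))*(exp(-6*I*pi/7)), {6}: (exp(-4*I*pi/7))*(exp(4*I*pi/7))
so (chi_2 * chi_5) takes values
  {0} -> 1, {1} -> 1, {2} -> 1, {3} -> 1, {4} -> 1, {5} -> 1, {6} -> 1.
Now take the inner product of this character with each irreducible chi from the table, <chi_2*chi_5, chi> = (1/7) sum_C |C| (chi_2*chi_5)(C) conj(chi(C)):
  <chi_2*chi_5, chi_0> = (1/7)[1*(1)*conj(1) + 1*(1)*conj(1) + 1*(1)*conj(1) + 1*(1)*conj(1) + 1*(1)*conj(1) + 1*(1)*conj(1) + 1*(1)*conj(1)]
      = (1/7)[(1) + (1) + (1) + (1) + (1) + (1) + (1)] = 7/7 = 1
  <chi_2*chi_5, chi_1> = (1/7)[1*(1)*conj(1) + 1*(1)*conj(exp(2*I*pi/7)) + 1*(1)*conj(exp(4*I*pi/7)) + 1*(1)*conj(exp(6*I*pi/7)) + 1*(1)*conj(exp(-6*I*pi/7)) + 1*(1)*conj(exp(-4*I*pi/7)) + 1*(1)*conj(exp(-2*I*pi/7))]
      = (1/7)[(1) + (exp(-2*I*pi/7)) + (exp(-4*I*pi/7)) + (exp(-6*I*pi/7)) + (exp(6*I*pi/7)) + (exp(4*I*pi/7)) + (exp(2*I*pi/7))] = 0/7 = 0
  <chi_2*chi_5, chi_2> = (1/7)[1*(1)*conj(1) + 1*(1)*conj(exp(4*I*pi/7)) + 1*(1)*conj(exp(-6*I*pi/7)) + 1*(1)*conj(exp(-2*I*pi/7)) + 1*(1)*conj(exp(2*I*pi/7)) + 1*(1)*conj(exp(6*I*pi/7)) + 1*(1)*conj(exp(-4*I*pi/7))]
      = (1/7)[(1) + (exp(-4*I*pi/7)) + (exp(6*I*pi/7)) + (exp(2*I*pi/7)) + (exp(-2*I*pi/7)) + (exp(-6*I*pi/7)) + (exp(4*I*pi/7))] = 0/7 = 0
  <chi_2*chi_5, chi_3> = (1/7)[1*(1)*conj(1) + 1*(1)*conj(exp(6*I*pi/7)) + 1*(1)*conj(exp(-2*I*pi/7)) + 1*(1)*conj(exp(4*I*pi/7)) + 1*(1)*conj(exp(-4*I*pi/7)) + 1*(1)*conj(exp(2*I*pi/7)) + 1*(1)*conj(exp(-6*I*pi/7))]
      = (1/7)[(1) + (exp(-6*I*pi/7)) + (exp(2*I*pi/7)) + (exp(-4*I*pi/7)) + (exp(4*I*pi/7)) + (exp(-2*I*pi/7)) + (exp(6*I*pi/7))] = 0/7 = 0
  <chi_2*chi_5, chi_4> = (1/7)[1*(1)*conj(1) + 1*(1)*conj(exp(-6*I*pi/7)) + 1*(1)*conj(exp(2*I*pi/7)) + 1*(1)*conj(exp(-4*I*pi/7)) + 1*(1)*conj(exp(4*I*pi/7)) + 1*(1)*conj(exp(-2*I*pi/7)) + 1*(1)*conj(exp(6*I*pi/7))]
      = (1/7)[(1) + (exp(6*I*pi/7)) + (exp(-2*I*pi/7)) + (exp(4*I*pi/7)) + (exp(-4*I*pi/7)) + (exp(2*I*pi/7)) + (exp(-6*I*pi/7))] = 0/7 = 0
  <chi_2*chi_5, chi_5> = (1/7)[1*(1)*conj(1) + 1*(1)*conj(exp(-4*I*pi/7)) + 1*(1)*conj(exp(6*I*pi/7)) + 1*(1)*conj(exp(2*I*pi/7)) + 1*(1)*conj(exp(-2*I*pi/7)) + 1*(1)*conj(exp(-6*I*pi/7)) + 1*(1)*conj(exp(4*I*pi/7))]
      = (1/7)[(1) + (exp(4*I*pi/7)) + (exp(-6*I*pi/7)) + (exp(-2*I*pi/7)) + (exp(2*I*pi/7)) + (exp(6*I*pi/7)) + (exp(-4*I*pi/7))] = 0/7 = 0
  <chi_2*chi_5, chi_6> = (1/7)[1*(1)*conj(1) + 1*(1)*conj(exp(-2*I*pi/7)) + 1*(1)*conj(exp(-4*I*pi/7)) + 1*(1)*conj(exp(-6*I*pi/7)) + 1*(1)*conj(exp(6*I*pi/7)) + 1*(1)*conj(exp(4*I*pi/7)) + 1*(1)*conj(exp(2*I*pi/7))]
      = (1/7)[(1) + (exp(2*I*pi/7)) + (exp(4*I*pi/7)) + (exp(6*I*pi/7)) + (exp(-6*I*pi/7)) + (exp(-4*I*pi/7)) + (exp(-2*I*pi/7))] = 0/7 = 0
(Exp terms are combined using exp(i*s)*conj(exp(i*t)) = exp(i*(s-t)), and sums of them are collapsed using the identity that for every m > 1 the m distinct m-th roots of unity sum to 0, e.g. 1 + exp(2*I*pi/3) + exp(-2*I*pi/3) = 0.)
Hence the multiplicities are chi_0: 1. Dimension check: dim(chi_2)*dim(chi_5) = 1*1 = 1 and sum (mult * dim) = 1*1 = 1.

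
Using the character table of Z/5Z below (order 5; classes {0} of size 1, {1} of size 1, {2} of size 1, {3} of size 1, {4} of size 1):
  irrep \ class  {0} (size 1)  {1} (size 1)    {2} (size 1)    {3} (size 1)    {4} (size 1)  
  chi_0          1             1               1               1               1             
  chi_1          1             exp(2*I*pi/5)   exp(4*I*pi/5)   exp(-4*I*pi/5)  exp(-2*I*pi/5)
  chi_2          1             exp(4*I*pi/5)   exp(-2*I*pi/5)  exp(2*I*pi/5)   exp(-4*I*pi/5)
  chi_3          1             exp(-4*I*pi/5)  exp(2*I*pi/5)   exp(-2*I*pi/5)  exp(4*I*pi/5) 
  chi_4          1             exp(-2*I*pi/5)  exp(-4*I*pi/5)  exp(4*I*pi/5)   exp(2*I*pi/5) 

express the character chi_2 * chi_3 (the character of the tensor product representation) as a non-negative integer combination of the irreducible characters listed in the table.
chi_2 tensor chi_3 = chi_0 (all other irreducibles have multiplicity 0).

Explanation: The character of a tensor product is the pointwise product (chi_2 * chi_3)(C) = chi_2(C) * chi_3(C):
  {0}: (1)*(1), {1}: (exp(4*I*pi/5))*(exp(-4*I*pi/5)), {2}: (exp(-2*I*pi/5))*(exp(2*I*pi/5)), {3}: (exp(2*I*pi/5))*(exp(-2*I*pi/5)), {4}: (exp(-4*I*pi/5))*(exp(4*I*pi/5))
so (chi_2 * chi_3) takes values
  {0} -> 1, {1} -> 1, {2} -> 1, {3} -> 1, {4} -> 1.
Now take the inner product of this character with each irreducible chi from the table, <chi_2*chi_3, chi> = (1/5) sum_C |C| (chi_2*chi_3)(C) conj(chi(C)):
  <chi_2*chi_3, chi_0> = (1/5)[1*(1)*conj(1) + 1*(1)*conj(1) + 1*(1)*conj(1) + 1*(1)*conj(1) + 1*(1)*conj(1)]
      = (1/5)[(1) + (1) + (1) + (1) + (1)] = 5/5 = 1
  <chi_2*chi_3, chi_1> = (1/5)[1*(1)*conj(1) + 1*(1)*conj(exp(2*I*pi/5)) + 1*(1)*conj(exp(4*I*pi/5)) + 1*(1)*conj(exp(-4*I*pi/5)) + 1*(1)*conj(exp(-2*I*pi/5))]
      = (1/5)[(1) + (exp(-2*I*pi/5)) + (exp(-4*I*pi/5)) + (exp(4*I*pi/5)) + (exp(2*I*pi/5))] = 0/5 = 0
  <chi_2*chi_3, chi_2> = (1/5)[1*(1)*conj(1) + 1*(1)*conj(exp(4*I*pi/5)) + 1*(1)*conj(exp(-2*I*pi/5)) + 1*(1)*conj(exp(2*I*pi/5)) + 1*(1)*conj(exp(-4*I*pi/5))]
      = (1/5)[(1) + (exp(-4*I*pi/5)) + (exp(2*I*pi/5)) + (exp(-2*I*pi/5)) + (exp(4*I*pi/5))] = 0/5 = 0
  <chi_2*chi_3, chi_3> = (1/5)[1*(1)*conj(1) + 1*(1)*conj(exp(-4*I*pi/5)) + 1*(1)*conj(exp(2*I*pi/5)) + 1*(1)*conj(exp(-2*I*pi/5)) + 1*(1)*conj(exp(4*I*pi/5))]
      = (1/5)[(1) + (exp(4*I*pi/5)) + (exp(-2*I*pi/5)) + (exp(2*I*pi/5)) + (exp(-4*I*pi/5))] = 0/5 = 0
  <chi_2*chi_3, chi_4> = (1/5)[1*(1)*conj(1) + 1*(1)*conj(exp(-2*I*pi/5)) + 1*(1)*conj(exp(-4*I*pi/5)) + 1*(1)*conj(exp(4*I*pi/5)) + 1*(1)*conj(exp(2*I*pi/5))]
      = (1/5)[(1) + (exp(2*I*pi/5)) + (exp(4*I*pi/5)) + (exp(-4*I*pi/5)) + (exp(-2*I*pi/5))] = 0/5 = 0
(Exp terms are combined using exp(i*s)*conj(exp(i*t)) = exp(i*(s-t)), and sums of them are collapsed using the identity that for every m > 1 the m distinct m-th roots of unity sum to 0, e.g. 1 + exp(2*I*pi/3) + exp(-2*I*pi/3) = 0.)
Hence the multiplicities are chi_0: 1. Dimension check: dim(chi_2)*dim(chi_3) = 1*1 = 1 and sum (mult * dim) = 1*1 = 1.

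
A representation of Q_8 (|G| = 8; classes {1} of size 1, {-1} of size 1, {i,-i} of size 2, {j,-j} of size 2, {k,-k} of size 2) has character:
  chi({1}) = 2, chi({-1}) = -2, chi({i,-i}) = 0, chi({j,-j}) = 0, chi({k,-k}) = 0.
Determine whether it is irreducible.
Irreducible: <chi, chi> = 1.

Argument: <chi, chi> = (1/|G|) sum_C |C| * |chi(C)|^2 = (1/8)[1*|2|^2 + 1*|-2|^2 + 2*|0|^2 + 2*|0|^2 + 2*|0|^2]
  = (1/8)[(4) + (4) + (0) + (0) + (0)] = 8/8 = 1.
A character is irreducible iff <chi, chi> = 1, so this representation is irreducible.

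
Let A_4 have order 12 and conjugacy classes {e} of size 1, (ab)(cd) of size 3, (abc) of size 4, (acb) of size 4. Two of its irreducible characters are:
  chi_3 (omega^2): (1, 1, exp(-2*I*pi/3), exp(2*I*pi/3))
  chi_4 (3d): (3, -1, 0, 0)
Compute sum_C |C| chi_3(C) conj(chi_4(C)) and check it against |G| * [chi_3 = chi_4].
Sum = 0; so <chi_3, chi_4> = 0 (distinct irreducibles are orthogonal).

Details: Compute term by term over conjugacy classes (|C| * chi_3(C) * conj(chi_4(C))):
  1*(1)*conj(3) + 3*(1)*conj(-1) + 4*(exp(-2*I*pi/3))*conj(0) + 4*(exp(2*I*pi/3))*conj(0)
  = (3) + (-3) + (0) + (0)
  = 0.
(Exp terms are combined using exp(i*s)*conj(exp(i*t)) = exp(i*(s-t)), and sums of them are collapsed using the identity that for every m > 1 the m distinct m-th roots of unity sum to 0, e.g. 1 + exp(2*I*pi/3) + exp(-2*I*pi/3) = 0.)
Dividing by |G| = 12 gives 0/12 = 0, matching the row-orthogonality relation <chi_3, chi_4> = [chi_3 = chi_4].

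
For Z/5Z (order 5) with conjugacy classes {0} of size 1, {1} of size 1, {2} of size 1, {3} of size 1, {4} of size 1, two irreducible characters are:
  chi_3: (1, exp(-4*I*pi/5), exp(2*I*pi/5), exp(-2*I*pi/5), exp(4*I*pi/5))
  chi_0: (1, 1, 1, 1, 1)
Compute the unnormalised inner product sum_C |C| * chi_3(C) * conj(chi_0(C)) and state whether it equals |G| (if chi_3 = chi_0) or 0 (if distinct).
Sum = 0; so <chi_3, chi_0> = 0 (distinct irreducibles are orthogonal).

Details: Compute term by term over conjugacy classes (|C| * chi_3(C) * conj(chi_0(C))):
  1*(1)*conj(1) + 1*(exp(-4*I*pi/5))*conj(1) + 1*(exp(2*I*pi/5))*conj(1) + 1*(exp(-2*I*pi/5))*conj(1) + 1*(exp(4*I*pi/5))*conj(1)
  = (1) + (exp(-4*I*pi/5)) + (exp(2*I*pi/5)) + (exp(-2*I*pi/5)) + (exp(4*I*pi/5))
  = 0.
(Exp terms are combined using exp(i*s)*conj(exp(i*t)) = exp(i*(s-t)), and sums of them are collapsed using the identity that for every m > 1 the m distinct m-th roots of unity sum to 0, e.g. 1 + exp(2*I*pi/3) + exp(-2*I*pi/3) = 0.)
Dividing by |G| = 5 gives 0/5 = 0, matching the row-orthogonality relation <chi_3, chi_0> = [chi_3 = chi_0].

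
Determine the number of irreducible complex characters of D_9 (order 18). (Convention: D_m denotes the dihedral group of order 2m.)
6

The number of irreducible complex representations of a finite group equals its number of conjugacy classes. D_9 has 6 conjugacy classes ((n+3)/2 for n odd), so D_9 (order 18) has exactly 6 irreducible complex representations.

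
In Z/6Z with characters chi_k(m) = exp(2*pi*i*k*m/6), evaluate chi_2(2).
chi_2(2) = zeta_6^4 = exp(-2*I*pi/3)

Explanation: chi_2(2) = zeta_6^(2*2) = zeta_6^4. Since zeta_6^6 = 1, this equals zeta_6^4 = exp(2*pi*i*4/6) = exp(-2*I*pi/3).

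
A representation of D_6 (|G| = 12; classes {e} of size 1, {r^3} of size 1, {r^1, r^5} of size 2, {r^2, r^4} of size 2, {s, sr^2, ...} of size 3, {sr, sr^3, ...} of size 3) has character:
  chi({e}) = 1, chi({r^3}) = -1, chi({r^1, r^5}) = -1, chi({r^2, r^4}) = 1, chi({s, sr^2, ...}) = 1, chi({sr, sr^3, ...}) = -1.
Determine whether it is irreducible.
Irreducible: <chi, chi> = 1.

Justification: <chi, chi> = (1/|G|) sum_C |C| * |chi(C)|^2 = (1/12)[1*|1|^2 + 1*|-1|^2 + 2*|-1|^2 + 2*|1|^2 + 3*|1|^2 + 3*|-1|^2]
  = (1/12)[(1) + (1) + (2) + (2) + (3) + (3)] = 12/12 = 1.
A character is irreducible iff <chi, chi> = 1, so this representation is irreducible.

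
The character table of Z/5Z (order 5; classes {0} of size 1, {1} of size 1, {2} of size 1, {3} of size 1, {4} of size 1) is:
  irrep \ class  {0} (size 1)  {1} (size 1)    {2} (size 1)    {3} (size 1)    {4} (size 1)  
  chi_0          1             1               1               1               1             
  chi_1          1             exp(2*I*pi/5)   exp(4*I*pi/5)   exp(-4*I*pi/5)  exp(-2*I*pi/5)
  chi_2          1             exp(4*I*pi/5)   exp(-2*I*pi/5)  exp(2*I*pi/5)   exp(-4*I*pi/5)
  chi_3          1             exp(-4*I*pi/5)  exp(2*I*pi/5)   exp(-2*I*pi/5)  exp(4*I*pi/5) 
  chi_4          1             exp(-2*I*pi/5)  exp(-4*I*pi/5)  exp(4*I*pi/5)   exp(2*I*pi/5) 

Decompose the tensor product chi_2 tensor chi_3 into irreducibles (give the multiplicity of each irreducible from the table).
chi_2 tensor chi_3 = chi_0 (all other irreducibles have multiplicity 0).

Proof sketch: The character of a tensor product is the pointwise product (chi_2 * chi_3)(C) = chi_2(C) * chi_3(C):
  {0}: (1)*(1), {1}: (exp(4*I*pi/5))*(exp(-4*I*pi/5)), {2}: (exp(-2*I*pi/5))*(exp(2*I*pi/5)), {3}: (exp(2*I*pi/5))*(exp(-2*I*pi/5)), {4}: (exp(-4*I*pi/5))*(exp(4*I*pi/5))
so (chi_2 * chi_3) takes values
  {0} -> 1, {1} -> 1, {2} -> 1, {3} -> 1, {4} -> 1.
Now take the inner product of this character with each irreducible chi from the table, <chi_2*chi_3, chi> = (1/5) sum_C |C| (chi_2*chi_3)(C) conj(chi(C)):
  <chi_2*chi_3, chi_0> = (1/5)[1*(1)*conj(1) + 1*(1)*conj(1) + 1*(1)*conj(1) + 1*(1)*conj(1) + 1*(1)*conj(1)]
      = (1/5)[(1) + (1) + (1) + (1) + (1)] = 5/5 = 1
  <chi_2*chi_3, chi_1> = (1/5)[1*(1)*conj(1) + 1*(1)*conj(exp(2*I*pi/5)) + 1*(1)*conj(exp(4*I*pi/5)) + 1*(1)*conj(exp(-4*I*pi/5)) + 1*(1)*conj(exp(-2*I*pi/5))]
      = (1/5)[(1) + (exp(-2*I*pi/5)) + (exp(-4*I*pi/5)) + (exp(4*I*pi/5)) + (exp(2*I*pi/5))] = 0/5 = 0
  <chi_2*chi_3, chi_2> = (1/5)[1*(1)*conj(1) + 1*(1)*conj(exp(4*I*pi/5)) + 1*(1)*conj(exp(-2*I*pi/5)) + 1*(1)*conj(exp(2*I*pi/5)) + 1*(1)*conj(exp(-4*I*pi/5))]
      = (1/5)[(1) + (exp(-4*I*pi/5)) + (exp(2*I*pi/5)) + (exp(-2*I*pi/5)) + (exp(4*I*pi/5))] = 0/5 = 0
  <chi_2*chi_3, chi_3> = (1/5)[1*(1)*conj(1) + 1*(1)*conj(exp(-4*I*pi/5)) + 1*(1)*conj(exp(2*I*pi/5)) + 1*(1)*conj(exp(-2*I*pi/5)) + 1*(1)*conj(exp(4*I*pi/5))]
      = (1/5)[(1) + (exp(4*I*pi/5)) + (exp(-2*I*pi/5)) + (exp(2*I*pi/5)) + (exp(-4*I*pi/5))] = 0/5 = 0
  <chi_2*chi_3, chi_4> = (1/5)[1*(1)*conj(1) + 1*(1)*conj(exp(-2*I*pi/5)) + 1*(1)*conj(exp(-4*I*pi/5)) + 1*(1)*conj(exp(4*I*pi/5)) + 1*(1)*conj(exp(2*I*pi/5))]
      = (1/5)[(1) + (exp(2*I*pi/5)) + (exp(4*I*pi/5)) + (exp(-4*I*pi/5)) + (exp(-2*I*pi/5))] = 0/5 = 0
(Exp terms are combined using exp(i*s)*conj(exp(i*t)) = exp(i*(s-t)), and sums of them are collapsed using the identity that for every m > 1 the m distinct m-th roots of unity sum to 0, e.g. 1 + exp(2*I*pi/3) + exp(-2*I*pi/3) = 0.)
Hence the multiplicities are chi_0: 1. Dimension check: dim(chi_2)*dim(chi_3) = 1*1 = 1 and sum (mult * dim) = 1*1 = 1.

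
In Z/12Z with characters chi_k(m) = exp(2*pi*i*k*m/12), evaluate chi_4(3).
chi_4(3) = zeta_12^12 = 1

Working: chi_4(3) = zeta_12^(4*3) = zeta_12^12. Since zeta_12^12 = 1, this equals zeta_12^0 = exp(2*pi*i*0/12) = 1.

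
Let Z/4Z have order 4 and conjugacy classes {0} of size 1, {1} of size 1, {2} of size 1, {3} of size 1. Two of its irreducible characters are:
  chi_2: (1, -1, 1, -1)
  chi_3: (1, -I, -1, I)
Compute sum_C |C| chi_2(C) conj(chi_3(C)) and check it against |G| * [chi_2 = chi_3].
Sum = 0; so <chi_2, chi_3> = 0 (distinct irreducibles are orthogonal).

Reasoning: Compute term by term over conjugacy classes (|C| * chi_2(C) * conj(chi_3(C))):
  1*(1)*conj(1) + 1*(-1)*conj(-I) + 1*(1)*conj(-1) + 1*(-1)*conj(I)
  = (1) + (-I) + (-1) + (I)
  = 0.
(Exp terms are combined using exp(i*s)*conj(exp(i*t)) = exp(i*(s-t)), and sums of them are collapsed using the identity that for every m > 1 the m distinct m-th roots of unity sum to 0, e.g. 1 + exp(2*I*pi/3) + exp(-2*I*pi/3) = 0.)
Dividing by |G| = 4 gives 0/4 = 0, matching the row-orthogonality relation <chi_2, chi_3> = [chi_2 = chi_3].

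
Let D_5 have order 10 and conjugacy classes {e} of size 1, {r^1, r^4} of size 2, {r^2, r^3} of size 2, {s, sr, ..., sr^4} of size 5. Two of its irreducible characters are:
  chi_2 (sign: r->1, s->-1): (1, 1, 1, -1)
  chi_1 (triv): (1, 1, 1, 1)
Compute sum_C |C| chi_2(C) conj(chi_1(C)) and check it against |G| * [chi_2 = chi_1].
Sum = 0; so <chi_2, chi_1> = 0 (distinct irreducibles are orthogonal).

Explanation: Compute term by term over conjugacy classes (|C| * chi_2(C) * conj(chi_1(C))):
  1*(1)*conj(1) + 2*(1)*conj(1) + 2*(1)*conj(1) + 5*(-1)*conj(1)
  = (1) + (2) + (2) + (-5)
  = 0.
Dividing by |G| = 10 gives 0/10 = 0, matching the row-orthogonality relation <chi_2, chi_1> = [chi_2 = chi_1].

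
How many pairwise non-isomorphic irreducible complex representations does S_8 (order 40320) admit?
22

Justification: The number of irreducible complex representations of a finite group equals its number of conjugacy classes. Conjugacy classes in S_8 correspond to cycle types, i.e. partitions of 8; there are p(8) = 22 of them, so S_8 (order 40320) has exactly 22 irreducible complex representations.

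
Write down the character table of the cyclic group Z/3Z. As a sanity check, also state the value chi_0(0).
Character table of Z/3Z (irreps indexed chi_0,...,chi_2 with chi_k(m) = zeta_3^(k*m), zeta_3 = exp(2*pi*i/3)):
  irrep \ class  {0} (size 1)  {1} (size 1)    {2} (size 1)  
  chi_0          1             1               1             
  chi_1          1             exp(2*I*pi/3)   exp(-2*I*pi/3)
  chi_2          1             exp(-2*I*pi/3)  exp(2*I*pi/3) 

Spot check: chi_0(0) = zeta_3^(0*0) = zeta_3^0 = 1.

Why: Z/3Z is abelian, so all 3 irreducible complex representations are 1-dimensional. They are given by chi_k(m) = zeta_3^(k*m) for k = 0,...,2. Row orthogonality: sum_m chi_k(m) conj(chi_l(m)) = 3 * [k = l].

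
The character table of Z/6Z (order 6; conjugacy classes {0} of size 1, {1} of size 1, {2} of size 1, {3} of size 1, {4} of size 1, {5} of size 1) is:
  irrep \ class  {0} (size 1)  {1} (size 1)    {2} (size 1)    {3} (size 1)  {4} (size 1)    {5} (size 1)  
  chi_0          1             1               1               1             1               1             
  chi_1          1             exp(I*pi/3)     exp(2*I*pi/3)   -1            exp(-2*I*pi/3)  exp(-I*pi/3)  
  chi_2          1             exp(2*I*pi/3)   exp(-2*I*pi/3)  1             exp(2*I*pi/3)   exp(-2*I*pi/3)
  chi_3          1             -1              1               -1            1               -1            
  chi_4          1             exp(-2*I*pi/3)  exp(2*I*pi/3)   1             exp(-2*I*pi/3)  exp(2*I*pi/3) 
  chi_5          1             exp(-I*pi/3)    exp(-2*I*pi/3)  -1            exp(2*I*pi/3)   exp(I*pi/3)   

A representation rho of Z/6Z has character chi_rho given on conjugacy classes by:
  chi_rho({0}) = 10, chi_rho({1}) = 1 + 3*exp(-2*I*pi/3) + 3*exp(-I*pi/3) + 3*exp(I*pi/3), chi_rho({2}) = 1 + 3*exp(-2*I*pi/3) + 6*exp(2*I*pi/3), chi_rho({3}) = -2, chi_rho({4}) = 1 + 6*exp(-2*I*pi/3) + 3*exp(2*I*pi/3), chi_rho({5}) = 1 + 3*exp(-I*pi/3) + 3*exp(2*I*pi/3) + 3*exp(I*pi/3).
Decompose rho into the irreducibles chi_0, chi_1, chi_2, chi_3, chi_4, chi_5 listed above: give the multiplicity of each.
Multiplicities: chi_0: 1, chi_1: 3, chi_2: 0, chi_3: 0, chi_4: 3, chi_5: 3.

Proof sketch: Use <chi_rho, chi> = (1/|G|) sum_C |C| * chi_rho(C) * conj(chi(C)) with |G| = 6 for each irreducible chi in the table:
  <chi_rho, chi_0> = (1/6)[1*(10)*conj(1) + 1*(1 + 3*exp(-2*I*pi/3) + 3*exp(-I*pi/3) + 3*exp(I*pi/3))*conj(1) + 1*(1 + 3*exp(-2*I*pi/3) + 6*exp(2*I*pi/3))*conj(1) + 1*(-2)*conj(1) + 1*(1 + 6*exp(-2*I*pi/3) + 3*exp(2*I*pi/3))*conj(1) + 1*(1 + 3*exp(-I*pi/3) + 3*exp(2*I*pi/3) + 3*exp(I*pi/3))*conj(1)]
      = (1/6)[(10) + (1 + 3*exp(-2*I*pi/3) + 3*exp(-I*pi/3) + 3*exp(I*pi/3)) + (1 + 3*exp(-2*I*pi/3) + 6*exp(2*I*pi/3)) + (-2) + (1 + 6*exp(-2*I*pi/3) + 3*exp(2*I*pi/3)) + (1 + 3*exp(-I*pi/3) + 3*exp(2*I*pi/3) + 3*exp(I*pi/3))] = 6/6 = 1
  <chi_rho, chi_1> = (1/6)[1*(10)*conj(1) + 1*(1 + 3*exp(-2*I*pi/3) + 3*exp(-I*pi/3) + 3*exp(I*pi/3))*conj(exp(I*pi/3)) + 1*(1 + 3*exp(-2*I*pi/3) + 6*exp(2*I*pi/3))*conj(exp(2*I*pi/3)) + 1*(-2)*conj(-1) + 1*(1 + 6*exp(-2*I*pi/3) + 3*exp(2*I*pi/3))*conj(exp(-2*I*pi/3)) + 1*(1 + 3*exp(-I*pi/3) + 3*exp(2*I*pi/3) + 3*exp(I*pi/3))*conj(exp(-I*pi/3))]
      = (1/6)[(10) + (3*exp(-2*I*pi/3) + exp(-I*pi/3)) + (6 + exp(-2*I*pi/3) + 3*exp(2*I*pi/3)) + (2) + (6 + 3*exp(-2*I*pi/3) + exp(2*I*pi/3)) + (exp(I*pi/3) + 3*exp(2*I*pi/3))] = 18/6 = 3
  <chi_rho, chi_2> = (1/6)[1*(10)*conj(1) + 1*(1 + 3*exp(-2*I*pi/3) + 3*exp(-I*pi/3) + 3*exp(I*pi/3))*conj(exp(2*I*pi/3)) + 1*(1 + 3*exp(-2*I*pi/3) + 6*exp(2*I*pi/3))*conj(exp(-2*I*pi/3)) + 1*(-2)*conj(1) + 1*(1 + 6*exp(-2*I*pi/3) + 3*exp(2*I*pi/3))*conj(exp(2*I*pi/3)) + 1*(1 + 3*exp(-I*pi/3) + 3*exp(2*I*pi/3) + 3*exp(I*pi/3))*conj(exp(-2*I*pi/3))]
      = (1/6)[(10) + (-3 + 3*exp(-I*pi/3) + exp(-2*I*pi/3) + 3*exp(2*I*pi/3)) + (3 + 6*exp(-2*I*pi/3) + exp(2*I*pi/3)) + (-2) + (3 + exp(-2*I*pi/3) + 6*exp(2*I*pi/3)) + (-3 + 3*exp(-2*I*pi/3) + exp(2*I*pi/3) + 3*exp(I*pi/3))] = 0/6 = 0
  <chi_rho, chi_3> = (1/6)[1*(10)*conj(1) + 1*(1 + 3*exp(-2*I*pi/3) + 3*exp(-I*pi/3) + 3*exp(I*pi/3))*conj(-1) + 1*(1 + 3*exp(-2*I*pi/3) + 6*exp(2*I*pi/3))*conj(1) + 1*(-2)*conj(-1) + 1*(1 + 6*exp(-2*I*pi/3) + 3*exp(2*I*pi/3))*conj(1) + 1*(1 + 3*exp(-I*pi/3) + 3*exp(2*I*pi/3) + 3*exp(I*pi/3))*conj(-1)]
      = (1/6)[(10) + (-1 - 3*exp(I*pi/3) - 3*exp(-I*pi/3) - 3*exp(-2*I*pi/3)) + (1 + 3*exp(-2*I*pi/3) + 6*exp(2*I*pi/3)) + (2) + (1 + 6*exp(-2*I*pi/3) + 3*exp(2*I*pi/3)) + (-1 - 3*exp(I*pi/3) - 3*exp(2*I*pi/3) - 3*exp(-I*pi/3))] = 0/6 = 0
  <chi_rho, chi_4> = (1/6)[1*(10)*conj(1) + 1*(1 + 3*exp(-2*I*pi/3) + 3*exp(-I*pi/3) + 3*exp(I*pi/3))*conj(exp(-2*I*pi/3)) + 1*(1 + 3*exp(-2*I*pi/3) + 6*exp(2*I*pi/3))*conj(exp(2*I*pi/3)) + 1*(-2)*conj(1) + 1*(1 + 6*exp(-2*I*pi/3) + 3*exp(2*I*pi/3))*conj(exp(-2*I*pi/3)) + 1*(1 + 3*exp(-I*pi/3) + 3*exp(2*I*pi/3) + 3*exp(I*pi/3))*conj(exp(2*I*pi/3))]
      = (1/6)[(10) + (exp(2*I*pi/3) + 3*exp(I*pi/3)) + (6 + exp(-2*I*pi/3) + 3*exp(2*I*pi/3)) + (-2) + (6 + 3*exp(-2*I*pi/3) + exp(2*I*pi/3)) + (3*exp(-I*pi/3) + exp(-2*I*pi/3))] = 18/6 = 3
  <chi_rho, chi_5> = (1/6)[1*(10)*conj(1) + 1*(1 + 3*exp(-2*I*pi/3) + 3*exp(-I*pi/3) + 3*exp(I*pi/3))*conj(exp(-I*pi/3)) + 1*(1 + 3*exp(-2*I*pi/3) + 6*exp(2*I*pi/3))*conj(exp(-2*I*pi/3)) + 1*(-2)*conj(-1) + 1*(1 + 6*exp(-2*I*pi/3) + 3*exp(2*I*pi/3))*conj(exp(2*I*pi/3)) + 1*(1 + 3*exp(-I*pi/3) + 3*exp(2*I*pi/3) + 3*exp(I*pi/3))*conj(exp(I*pi/3))]
      = (1/6)[(10) + (3 + 3*exp(-I*pi/3) + exp(I*pi/3) + 3*exp(2*I*pi/3)) + (3 + 6*exp(-2*I*pi/3) + exp(2*I*pi/3)) + (2) + (3 + exp(-2*I*pi/3) + 6*exp(2*I*pi/3)) + (3 + 3*exp(-2*I*pi/3) + exp(-I*pi/3) + 3*exp(I*pi/3))] = 18/6 = 3
(Exp terms are combined using exp(i*s)*conj(exp(i*t)) = exp(i*(s-t)), and sums of them are collapsed using the identity that for every m > 1 the m distinct m-th roots of unity sum to 0, e.g. 1 + exp(2*I*pi/3) + exp(-2*I*pi/3) = 0.)
Dimension check: dim(rho) = sum (mult * dim) = 1*1 + 3*1 + 0*1 + 0*1 + 3*1 + 3*1 = 10 = chi_rho(e) = 10.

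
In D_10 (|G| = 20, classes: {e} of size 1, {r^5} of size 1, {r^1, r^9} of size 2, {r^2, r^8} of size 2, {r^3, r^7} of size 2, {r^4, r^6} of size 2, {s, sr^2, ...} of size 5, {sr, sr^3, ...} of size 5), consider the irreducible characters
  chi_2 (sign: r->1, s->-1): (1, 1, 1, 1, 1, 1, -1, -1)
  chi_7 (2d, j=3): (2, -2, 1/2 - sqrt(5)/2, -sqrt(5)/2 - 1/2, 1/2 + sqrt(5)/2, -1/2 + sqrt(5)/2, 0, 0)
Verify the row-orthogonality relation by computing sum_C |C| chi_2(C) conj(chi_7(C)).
Sum = 0; so <chi_2, chi_7> = 0 (distinct irreducibles are orthogonal).

Solution. Compute term by term over conjugacy classes (|C| * chi_2(C) * conj(chi_7(C))):
  1*(1)*conj(2) + 1*(1)*conj(-2) + 2*(1)*conj(1/2 - sqrt(5)/2) + 2*(1)*conj(-sqrt(5)/2 - 1/2) + 2*(1)*conj(1/2 + sqrt(5)/2) + 2*(1)*conj(-1/2 + sqrt(5)/2) + 5*(-1)*conj(0) + 5*(-1)*conj(0)
  = (2) + (-2) + (1 - sqrt(5)) + (-sqrt(5) - 1) + (1 + sqrt(5)) + (-1 + sqrt(5)) + (0) + (0)
  = 0.
Dividing by |G| = 20 gives 0/20 = 0, matching the row-orthogonality relation <chi_2, chi_7> = [chi_2 = chi_7].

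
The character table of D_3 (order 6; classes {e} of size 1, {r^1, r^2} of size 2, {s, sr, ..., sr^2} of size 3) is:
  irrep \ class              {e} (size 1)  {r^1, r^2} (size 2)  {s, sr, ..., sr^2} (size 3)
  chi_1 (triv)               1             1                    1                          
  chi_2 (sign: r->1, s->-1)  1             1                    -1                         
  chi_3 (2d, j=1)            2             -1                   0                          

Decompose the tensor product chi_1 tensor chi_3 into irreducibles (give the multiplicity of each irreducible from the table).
chi_1 tensor chi_3 = chi_3 (all other irreducibles have multiplicity 0).

Argument: The character of a tensor product is the pointwise product (chi_1 * chi_3)(C) = chi_1(C) * chi_3(C):
  {e}: (1)*(2), {r^1, r^2}: (1)*(-1), {s, sr, ..., sr^2}: (1)*(0)
so (chi_1 * chi_3) takes values
  {e} -> 2, {r^1, r^2} -> -1, {s, sr, ..., sr^2} -> 0.
Now take the inner product of this character with each irreducible chi from the table, <chi_1*chi_3, chi> = (1/6) sum_C |C| (chi_1*chi_3)(C) conj(chi(C)):
  <chi_1*chi_3, chi_1> = (1/6)[1*(2)*conj(1) + 2*(-1)*conj(1) + 3*(0)*conj(1)]
      = (1/6)[(2) + (-2) + (0)] = 0/6 = 0
  <chi_1*chi_3, chi_2> = (1/6)[1*(2)*conj(1) + 2*(-1)*conj(1) + 3*(0)*conj(-1)]
      = (1/6)[(2) + (-2) + (0)] = 0/6 = 0
  <chi_1*chi_3, chi_3> = (1/6)[1*(2)*conj(2) + 2*(-1)*conj(-1) + 3*(0)*conj(0)]
      = (1/6)[(4) + (2) + (0)] = 6/6 = 1
Hence the multiplicities are chi_3: 1. Dimension check: dim(chi_1)*dim(chi_3) = 1*2 = 2 and sum (mult * dim) = 1*2 = 2.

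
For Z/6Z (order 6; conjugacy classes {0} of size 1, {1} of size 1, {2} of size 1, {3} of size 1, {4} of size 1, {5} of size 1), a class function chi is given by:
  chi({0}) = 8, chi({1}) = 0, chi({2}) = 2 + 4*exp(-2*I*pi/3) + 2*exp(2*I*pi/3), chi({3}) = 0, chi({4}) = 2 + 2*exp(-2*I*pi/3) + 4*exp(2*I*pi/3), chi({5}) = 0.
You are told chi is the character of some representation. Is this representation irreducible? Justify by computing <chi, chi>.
Not irreducible (reducible): <chi, chi> = 12 > 1.

Explanation: <chi, chi> = (1/|G|) sum_C |C| * |chi(C)|^2 = (1/6)[1*|8|^2 + 1*|0|^2 + 1*|2 + 4*exp(-2*I*pi/3) + 2*exp(2*I*pi/3)|^2 + 1*|0|^2 + 1*|2 + 2*exp(-2*I*pi/3) + 4*exp(2*I*pi/3)|^2 + 1*|0|^2]
  = (1/6)[(64) + (0) + (4) + (0) + (4) + (0)] = 72/6 = 12.
(Exp terms are combined using exp(i*s)*conj(exp(i*t)) = exp(i*(s-t)), and sums of them are collapsed using the identity that for every m > 1 the m distinct m-th roots of unity sum to 0, e.g. 1 + exp(2*I*pi/3) + exp(-2*I*pi/3) = 0.)
A character is irreducible iff <chi, chi> = 1, so this representation is reducible.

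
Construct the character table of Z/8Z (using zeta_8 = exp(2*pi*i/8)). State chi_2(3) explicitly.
Character table of Z/8Z (irreps indexed chi_0,...,chi_7 with chi_k(m) = zeta_8^(k*m), zeta_8 = exp(2*pi*i/8)):
  irrep \ class  {0} (size 1)  {1} (size 1)    {2} (size 1)  {3} (size 1)    {4} (size 1)  {5} (size 1)    {6} (size 1)  {7} (size 1)  
  chi_0          1             1               1             1               1             1               1             1             
  chi_1          1             exp(I*pi/4)     I             exp(3*I*pi/4)   -1            exp(-3*I*pi/4)  -I            exp(-I*pi/4)  
  chi_2          1             I               -1            -I              1             I               -1            -I            
  chi_3          1             exp(3*I*pi/4)   -I            exp(I*pi/4)     -1            exp(-I*pi/4)    I             exp(-3*I*pi/4)
  chi_4          1             -1              1             -1              1             -1              1             -1            
  chi_5          1             exp(-3*I*pi/4)  I             exp(-I*pi/4)    -1            exp(I*pi/4)     -I            exp(3*I*pi/4) 
  chi_6          1             -I              -1            I               1             -I              -1            I             
  chi_7          1             exp(-I*pi/4)    -I            exp(-3*I*pi/4)  -1            exp(3*I*pi/4)   I             exp(I*pi/4)   

Spot check: chi_2(3) = zeta_8^(2*3) = zeta_8^6 = -I.

Reasoning: Z/8Z is abelian, so all 8 irreducible complex representations are 1-dimensional. They are given by chi_k(m) = zeta_8^(k*m) for k = 0,...,7. Row orthogonality: sum_m chi_k(m) conj(chi_l(m)) = 8 * [k = l].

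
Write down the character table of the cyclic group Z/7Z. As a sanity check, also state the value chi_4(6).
Character table of Z/7Z (irreps indexed chi_0,...,chi_6 with chi_k(m) = zeta_7^(k*m), zeta_7 = exp(2*pi*i/7)):
  irrep \ class  {0} (size 1)  {1} (size 1)    {2} (size 1)    {3} (size 1)    {4} (size 1)    {5} (size 1)    {6} (size 1)  
  chi_0          1             1               1               1               1               1               1             
  chi_1          1             exp(2*I*pi/7)   exp(4*I*pi/7)   exp(6*I*pi/7)   exp(-6*I*pi/7)  exp(-4*I*pi/7)  exp(-2*I*pi/7)
  chi_2          1             exp(4*I*pi/7)   exp(-6*I*pi/7)  exp(-2*I*pi/7)  exp(2*I*pi/7)   exp(6*I*pi/7)   exp(-4*I*pi/7)
  chi_3          1             exp(6*I*pi/7)   exp(-2*I*pi/7)  exp(4*I*pi/7)   exp(-4*I*pi/7)  exp(2*I*pi/7)   exp(-6*I*pi/7)
  chi_4          1             exp(-6*I*pi/7)  exp(2*I*pi/7)   exp(-4*I*pi/7)  exp(4*I*pi/7)   exp(-2*I*pi/7)  exp(6*I*pi/7) 
  chi_5          1             exp(-4*I*pi/7)  exp(6*I*pi/7)   exp(2*I*pi/7)   exp(-2*I*pi/7)  exp(-6*I*pi/7)  exp(4*I*pi/7) 
  chi_6          1             exp(-2*I*pi/7)  exp(-4*I*pi/7)  exp(-6*I*pi/7)  exp(6*I*pi/7)   exp(4*I*pi/7)   exp(2*I*pi/7) 

Spot check: chi_4(6) = zeta_7^(4*6) = zeta_7^24 = exp(6*I*pi/7).

Working: Z/7Z is abelian, so all 7 irreducible complex representations are 1-dimensional. They are given by chi_k(m) = zeta_7^(k*m) for k = 0,...,6. Row orthogonality: sum_m chi_k(m) conj(chi_l(m)) = 7 * [k = l].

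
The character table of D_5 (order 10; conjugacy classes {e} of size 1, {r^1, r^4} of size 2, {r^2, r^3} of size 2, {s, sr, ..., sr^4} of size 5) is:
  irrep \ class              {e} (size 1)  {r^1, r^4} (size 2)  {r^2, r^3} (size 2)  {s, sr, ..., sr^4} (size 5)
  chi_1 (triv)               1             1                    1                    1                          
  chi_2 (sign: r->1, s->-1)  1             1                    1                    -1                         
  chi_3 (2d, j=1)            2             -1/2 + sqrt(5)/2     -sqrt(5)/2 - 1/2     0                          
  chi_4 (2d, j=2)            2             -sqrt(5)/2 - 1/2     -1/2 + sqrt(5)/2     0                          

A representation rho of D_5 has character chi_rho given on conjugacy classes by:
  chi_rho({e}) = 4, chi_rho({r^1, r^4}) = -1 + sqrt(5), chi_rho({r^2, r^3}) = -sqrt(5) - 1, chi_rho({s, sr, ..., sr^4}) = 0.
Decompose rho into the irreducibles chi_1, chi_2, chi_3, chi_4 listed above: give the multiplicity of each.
Multiplicities: chi_1: 0, chi_2: 0, chi_3: 2, chi_4: 0.

Details: Use <chi_rho, chi> = (1/|G|) sum_C |C| * chi_rho(C) * conj(chi(C)) with |G| = 10 for each irreducible chi in the table:
  <chi_rho, chi_1> = (1/10)[1*(4)*conj(1) + 2*(-1 + sqrt(5))*conj(1) + 2*(-sqrt(5) - 1)*conj(1) + 5*(0)*conj(1)]
      = (1/10)[(4) + (-2 + 2*sqrt(5)) + (-2*sqrt(5) - 2) + (0)] = 0/10 = 0
  <chi_rho, chi_2> = (1/10)[1*(4)*conj(1) + 2*(-1 + sqrt(5))*conj(1) + 2*(-sqrt(5) - 1)*conj(1) + 5*(0)*conj(-1)]
      = (1/10)[(4) + (-2 + 2*sqrt(5)) + (-2*sqrt(5) - 2) + (0)] = 0/10 = 0
  <chi_rho, chi_3> = (1/10)[1*(4)*conj(2) + 2*(-1 + sqrt(5))*conj(-1/2 + sqrt(5)/2) + 2*(-sqrt(5) - 1)*conj(-sqrt(5)/2 - 1/2) + 5*(0)*conj(0)]
      = (1/10)[(8) + (6 - 2*sqrt(5)) + (2*sqrt(5) + 6) + (0)] = 20/10 = 2
  <chi_rho, chi_4> = (1/10)[1*(4)*conj(2) + 2*(-1 + sqrt(5))*conj(-sqrt(5)/2 - 1/2) + 2*(-sqrt(5) - 1)*conj(-1/2 + sqrt(5)/2) + 5*(0)*conj(0)]
      = (1/10)[(8) + (-4) + (-4) + (0)] = 0/10 = 0
Dimension check: dim(rho) = sum (mult * dim) = 0*1 + 0*1 + 2*2 + 0*2 = 4 = chi_rho(e) = 4.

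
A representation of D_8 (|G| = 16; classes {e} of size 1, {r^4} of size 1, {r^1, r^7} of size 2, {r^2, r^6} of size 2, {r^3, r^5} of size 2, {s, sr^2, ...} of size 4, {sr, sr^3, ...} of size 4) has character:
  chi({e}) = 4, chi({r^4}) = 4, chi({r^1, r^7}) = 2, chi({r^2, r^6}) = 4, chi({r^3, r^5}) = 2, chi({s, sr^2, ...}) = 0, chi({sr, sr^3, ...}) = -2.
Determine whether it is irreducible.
Not irreducible (reducible): <chi, chi> = 6 > 1.

Details: <chi, chi> = (1/|G|) sum_C |C| * |chi(C)|^2 = (1/16)[1*|4|^2 + 1*|4|^2 + 2*|2|^2 + 2*|4|^2 + 2*|2|^2 + 4*|0|^2 + 4*|-2|^2]
  = (1/16)[(16) + (16) + (8) + (32) + (8) + (0) + (16)] = 96/16 = 6.
A character is irreducible iff <chi, chi> = 1, so this representation is reducible.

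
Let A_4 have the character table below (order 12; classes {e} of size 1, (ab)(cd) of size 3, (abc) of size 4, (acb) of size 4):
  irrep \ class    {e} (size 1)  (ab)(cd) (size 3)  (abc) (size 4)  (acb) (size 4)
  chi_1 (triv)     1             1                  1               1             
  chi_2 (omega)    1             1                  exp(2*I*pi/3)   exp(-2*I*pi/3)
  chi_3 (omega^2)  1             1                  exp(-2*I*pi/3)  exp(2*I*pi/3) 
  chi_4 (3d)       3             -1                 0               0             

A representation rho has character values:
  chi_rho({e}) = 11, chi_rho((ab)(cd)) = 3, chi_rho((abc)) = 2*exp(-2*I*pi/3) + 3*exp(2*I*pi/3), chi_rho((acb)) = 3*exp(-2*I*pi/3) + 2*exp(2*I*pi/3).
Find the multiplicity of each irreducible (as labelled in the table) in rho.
Multiplicities: chi_1: 0, chi_2: 3, chi_3: 2, chi_4: 2.

Reasoning: Use <chi_rho, chi> = (1/|G|) sum_C |C| * chi_rho(C) * conj(chi(C)) with |G| = 12 for each irreducible chi in the table:
  <chi_rho, chi_1> = (1/12)[1*(11)*conj(1) + 3*(3)*conj(1) + 4*(2*exp(-2*I*pi/3) + 3*exp(2*I*pi/3))*conj(1) + 4*(3*exp(-2*I*pi/3) + 2*exp(2*I*pi/3))*conj(1)]
      = (1/12)[(11) + (9) + (8*exp(-2*I*pi/3) + 12*exp(2*I*pi/3)) + (12*exp(-2*I*pi/3) + 8*exp(2*I*pi/3))] = 0/12 = 0
  <chi_rho, chi_2> = (1/12)[1*(11)*conj(1) + 3*(3)*conj(1) + 4*(2*exp(-2*I*pi/3) + 3*exp(2*I*pi/3))*conj(exp(2*I*pi/3)) + 4*(3*exp(-2*I*pi/3) + 2*exp(2*I*pi/3))*conj(exp(-2*I*pi/3))]
      = (1/12)[(11) + (9) + (12 + 8*exp(2*I*pi/3)) + (12 + 8*exp(-2*I*pi/3))] = 36/12 = 3
  <chi_rho, chi_3> = (1/12)[1*(11)*conj(1) + 3*(3)*conj(1) + 4*(2*exp(-2*I*pi/3) + 3*exp(2*I*pi/3))*conj(exp(-2*I*pi/3)) + 4*(3*exp(-2*I*pi/3) + 2*exp(2*I*pi/3))*conj(exp(2*I*pi/3))]
      = (1/12)[(11) + (9) + (8 + 12*exp(-2*I*pi/3)) + (8 + 12*exp(2*I*pi/3))] = 24/12 = 2
  <chi_rho, chi_4> = (1/12)[1*(11)*conj(3) + 3*(3)*conj(-1) + 4*(2*exp(-2*I*pi/3) + 3*exp(2*I*pi/3))*conj(0) + 4*(3*exp(-2*I*pi/3) + 2*exp(2*I*pi/3))*conj(0)]
      = (1/12)[(33) + (-9) + (0) + (0)] = 24/12 = 2
(Exp terms are combined using exp(i*s)*conj(exp(i*t)) = exp(i*(s-t)), and sums of them are collapsed using the identity that for every m > 1 the m distinct m-th roots of unity sum to 0, e.g. 1 + exp(2*I*pi/3) + exp(-2*I*pi/3) = 0.)
Dimension check: dim(rho) = sum (mult * dim) = 0*1 + 3*1 + 2*1 + 2*3 = 11 = chi_rho(e) = 11.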